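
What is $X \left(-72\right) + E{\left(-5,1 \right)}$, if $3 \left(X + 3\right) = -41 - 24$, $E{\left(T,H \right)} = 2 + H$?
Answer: $1779$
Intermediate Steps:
$X = - \frac{74}{3}$ ($X = -3 + \frac{-41 - 24}{3} = -3 + \frac{1}{3} \left(-65\right) = -3 - \frac{65}{3} = - \frac{74}{3} \approx -24.667$)
$X \left(-72\right) + E{\left(-5,1 \right)} = \left(- \frac{74}{3}\right) \left(-72\right) + \left(2 + 1\right) = 1776 + 3 = 1779$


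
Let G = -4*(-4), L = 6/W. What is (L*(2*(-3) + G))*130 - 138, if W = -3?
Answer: -2738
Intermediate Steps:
L = -2 (L = 6/(-3) = 6*(-⅓) = -2)
G = 16
(L*(2*(-3) + G))*130 - 138 = -2*(2*(-3) + 16)*130 - 138 = -2*(-6 + 16)*130 - 138 = -2*10*130 - 138 = -20*130 - 138 = -2600 - 138 = -2738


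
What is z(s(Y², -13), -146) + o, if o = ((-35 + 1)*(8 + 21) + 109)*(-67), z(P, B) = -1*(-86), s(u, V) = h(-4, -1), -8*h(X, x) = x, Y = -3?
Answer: 58845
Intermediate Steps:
h(X, x) = -x/8
s(u, V) = ⅛ (s(u, V) = -⅛*(-1) = ⅛)
z(P, B) = 86
o = 58759 (o = (-34*29 + 109)*(-67) = (-986 + 109)*(-67) = -877*(-67) = 58759)
z(s(Y², -13), -146) + o = 86 + 58759 = 58845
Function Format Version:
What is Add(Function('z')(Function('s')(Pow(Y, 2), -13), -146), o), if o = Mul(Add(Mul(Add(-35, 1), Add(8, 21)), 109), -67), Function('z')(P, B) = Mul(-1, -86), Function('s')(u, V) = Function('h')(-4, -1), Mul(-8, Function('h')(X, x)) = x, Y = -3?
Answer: 58845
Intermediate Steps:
Function('h')(X, x) = Mul(Rational(-1, 8), x)
Function('s')(u, V) = Rational(1, 8) (Function('s')(u, V) = Mul(Rational(-1, 8), -1) = Rational(1, 8))
Function('z')(P, B) = 86
o = 58759 (o = Mul(Add(Mul(-34, 29), 109), -67) = Mul(Add(-986, 109), -67) = Mul(-877, -67) = 58759)
Add(Function('z')(Function('s')(Pow(Y, 2), -13), -146), o) = Add(86, 58759) = 58845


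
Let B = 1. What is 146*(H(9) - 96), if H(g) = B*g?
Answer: -12702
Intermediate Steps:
H(g) = g (H(g) = 1*g = g)
146*(H(9) - 96) = 146*(9 - 96) = 146*(-87) = -12702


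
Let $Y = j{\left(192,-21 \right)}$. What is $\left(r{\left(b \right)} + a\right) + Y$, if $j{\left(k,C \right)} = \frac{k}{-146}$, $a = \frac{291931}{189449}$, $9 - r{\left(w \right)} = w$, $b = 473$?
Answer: $- \frac{6413892669}{13829777} \approx -463.77$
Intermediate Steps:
$r{\left(w \right)} = 9 - w$
$a = \frac{291931}{189449}$ ($a = 291931 \cdot \frac{1}{189449} = \frac{291931}{189449} \approx 1.5409$)
$j{\left(k,C \right)} = - \frac{k}{146}$ ($j{\left(k,C \right)} = k \left(- \frac{1}{146}\right) = - \frac{k}{146}$)
$Y = - \frac{96}{73}$ ($Y = \left(- \frac{1}{146}\right) 192 = - \frac{96}{73} \approx -1.3151$)
$\left(r{\left(b \right)} + a\right) + Y = \left(\left(9 - 473\right) + \frac{291931}{189449}\right) - \frac{96}{73} = \left(-464 + \frac{291931}{189449}\right) - \frac{96}{73} = - \frac{87612405}{189449} - \frac{96}{73} = - \frac{6413892669}{13829777}$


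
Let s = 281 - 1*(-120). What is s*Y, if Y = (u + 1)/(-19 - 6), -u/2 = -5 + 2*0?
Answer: -4411/25 ≈ -176.44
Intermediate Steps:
u = 10 (u = -2*(-5 + 2*0) = -2*(-5 + 0) = -2*(-5) = 10)
Y = -11/25 (Y = (10 + 1)/(-19 - 6) = 11/(-25) = 11*(-1/25) = -11/25 ≈ -0.44000)
s = 401 (s = 281 + 120 = 401)
s*Y = 401*(-11/25) = -4411/25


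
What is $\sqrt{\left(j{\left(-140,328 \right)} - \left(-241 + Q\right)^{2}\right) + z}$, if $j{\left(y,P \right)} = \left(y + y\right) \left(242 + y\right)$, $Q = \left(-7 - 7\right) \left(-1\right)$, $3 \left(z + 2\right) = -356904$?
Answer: $i \sqrt{199059} \approx 446.16 i$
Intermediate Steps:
$z = -118970$ ($z = -2 + \frac{1}{3} \left(-356904\right) = -2 - 118968 = -118970$)
$Q = 14$ ($Q = \left(-14\right) \left(-1\right) = 14$)
$j{\left(y,P \right)} = 2 y \left(242 + y\right)$
$\sqrt{\left(j{\left(-140,328 \right)} - \left(-241 + Q\right)^{2}\right) + z} = \sqrt{\left(2 \left(-140\right) \left(242 - 140\right) - \left(-241 + 14\right)^{2}\right) - 118970} = \sqrt{\left(2 \left(-140\right) 102 - \left(-227\right)^{2}\right) - 118970} = \sqrt{\left(-28560 - 51529\right) - 118970} = \sqrt{-80089 - 118970} = \sqrt{-199059} = i \sqrt{199059}$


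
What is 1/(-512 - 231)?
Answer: -1/743 ≈ -0.0013459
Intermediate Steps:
1/(-512 - 231) = 1/(-743) = -1/743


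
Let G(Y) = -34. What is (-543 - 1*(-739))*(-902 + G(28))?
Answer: -183456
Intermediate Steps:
(-543 - 1*(-739))*(-902 + G(28)) = (-543 - 1*(-739))*(-902 - 34) = (-543 + 739)*(-936) = 196*(-936) = -183456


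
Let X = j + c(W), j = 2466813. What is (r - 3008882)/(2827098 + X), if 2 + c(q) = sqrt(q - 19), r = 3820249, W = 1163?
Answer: 4295303063603/28025472499137 - 1622734*sqrt(286)/28025472499137 ≈ 0.15326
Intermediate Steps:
c(q) = -2 + sqrt(-19 + q) (c(q) = -2 + sqrt(q - 19) = -2 + sqrt(-19 + q))
X = 2466811 + 2*sqrt(286) (X = 2466813 + (-2 + sqrt(-19 + 1163)) = 2466813 + (-2 + sqrt(1144)) = 2466813 + (-2 + 2*sqrt(286)) = 2466811 + 2*sqrt(286) ≈ 2.4668e+6)
(r - 3008882)/(2827098 + X) = (3820249 - 3008882)/(2827098 + (2466811 + 2*sqrt(286))) = 811367/(5293909 + 2*sqrt(286))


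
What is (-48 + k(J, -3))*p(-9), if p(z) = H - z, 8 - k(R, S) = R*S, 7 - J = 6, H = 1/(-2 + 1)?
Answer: -296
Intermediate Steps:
H = -1 (H = 1/(-1) = -1)
J = 1 (J = 7 - 1*6 = 7 - 6 = 1)
k(R, S) = 8 - R*S
p(z) = -1 - z
(-48 + k(J, -3))*p(-9) = (-48 + (8 - 1*1*(-3)))*(-1 - 1*(-9)) = (-48 + (8 + 3))*(-1 + 9) = (-48 + 11)*8 = -37*8 = -296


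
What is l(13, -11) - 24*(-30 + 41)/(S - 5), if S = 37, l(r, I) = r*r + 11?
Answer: 687/4 ≈ 171.75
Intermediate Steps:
l(r, I) = 11 + r² (l(r, I) = r² + 11 = 11 + r²)
l(13, -11) - 24*(-30 + 41)/(S - 5) = (11 + 13²) - 24*(-30 + 41)/(37 - 5) = (11 + 169) - 264/32 = 180 - 264/32 = 180 - 24*11/32 = 180 - 33/4 = 687/4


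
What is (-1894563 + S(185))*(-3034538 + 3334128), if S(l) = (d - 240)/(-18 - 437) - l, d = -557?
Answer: -51655879597474/91 ≈ -5.6765e+11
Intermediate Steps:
S(l) = 797/455 - l (S(l) = (-557 - 240)/(-18 - 437) - l = -797/(-455) - l = -797*(-1/455) - l = 797/455 - l)
(-1894563 + S(185))*(-3034538 + 3334128) = (-1894563 + (797/455 - 1*185))*(-3034538 + 3334128) = (-1894563 + (797/455 - 185))*299590 = (-1894563 - 83378/455)*299590 = -862109543/455*299590 = -51655879597474/91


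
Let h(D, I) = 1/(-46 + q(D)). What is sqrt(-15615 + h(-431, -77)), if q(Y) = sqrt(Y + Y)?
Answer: sqrt((718291 - 15615*I*sqrt(862))/(-46 + I*sqrt(862))) ≈ 0.e-5 - 124.96*I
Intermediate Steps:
q(Y) = sqrt(2)*sqrt(Y) (q(Y) = sqrt(2*Y) = sqrt(2)*sqrt(Y))
h(D, I) = 1/(-46 + sqrt(2)*sqrt(D))
sqrt(-15615 + h(-431, -77)) = sqrt(-15615 + 1/(-46 + sqrt(2)*sqrt(-431))) = sqrt(-15615 + 1/(-46 + sqrt(2)*(I*sqrt(431)))) = sqrt(-15615 + 1/(-46 + I*sqrt(862)))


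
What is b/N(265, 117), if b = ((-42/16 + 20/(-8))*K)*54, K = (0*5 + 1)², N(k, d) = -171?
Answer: 123/76 ≈ 1.6184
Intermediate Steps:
K = 1 (K = (0 + 1)² = 1² = 1)
b = -1107/4 (b = ((-42/16 + 20/(-8))*1)*54 = ((-42*1/16 + 20*(-⅛))*1)*54 = ((-21/8 - 5/2)*1)*54 = -41/8*1*54 = -41/8*54 = -1107/4 ≈ -276.75)
b/N(265, 117) = -1107/4/(-171) = -1107/4*(-1/171) = 123/76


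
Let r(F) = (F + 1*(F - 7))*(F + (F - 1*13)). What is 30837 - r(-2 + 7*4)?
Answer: 29082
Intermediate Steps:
r(F) = (-13 + 2*F)*(-7 + 2*F) (r(F) = (F + 1*(-7 + F))*(F + (F - 13)) = (F + (-7 + F))*(F + (-13 + F)) = (-7 + 2*F)*(-13 + 2*F) = (-13 + 2*F)*(-7 + 2*F))
30837 - r(-2 + 7*4) = 30837 - (91 - 40*(-2 + 7*4) + 4*(-2 + 7*4)²) = 30837 - (91 - 40*(-2 + 28) + 4*(-2 + 28)²) = 30837 - (91 - 40*26 + 4*26²) = 30837 - (91 - 1040 + 4*676) = 30837 - (91 - 1040 + 2704) = 30837 - 1*1755 = 30837 - 1755 = 29082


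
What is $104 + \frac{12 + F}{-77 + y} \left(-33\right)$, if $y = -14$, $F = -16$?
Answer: $\frac{9332}{91} \approx 102.55$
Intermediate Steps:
$104 + \frac{12 + F}{-77 + y} \left(-33\right) = 104 + \frac{12 - 16}{-77 - 14} \left(-33\right) = 104 + - \frac{4}{-91} \left(-33\right) = 104 + \left(-4\right) \left(- \frac{1}{91}\right) \left(-33\right) = 104 + \frac{4}{91} \left(-33\right) = 104 - \frac{132}{91} = \frac{9332}{91}$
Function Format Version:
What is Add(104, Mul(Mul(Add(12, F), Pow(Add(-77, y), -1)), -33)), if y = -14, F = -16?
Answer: Rational(9332, 91) ≈ 102.55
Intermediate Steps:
Add(104, Mul(Mul(Add(12, F), Pow(Add(-77, y), -1)), -33)) = Add(104, Mul(Mul(Add(12, -16), Pow(Add(-77, -14), -1)), -33)) = Add(104, Mul(Mul(-4, Pow(-91, -1)), -33)) = Add(104, Mul(Mul(-4, Rational(-1, 91)), -33)) = Add(104, Mul(Rational(4, 91), -33)) = Add(104, Rational(-132, 91)) = Rational(9332, 91)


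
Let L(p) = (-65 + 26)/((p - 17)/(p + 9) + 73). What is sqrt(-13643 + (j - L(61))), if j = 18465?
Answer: sqrt(3558453027)/859 ≈ 69.444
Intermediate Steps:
L(p) = -39/(73 + (-17 + p)/(9 + p)) (L(p) = -39/((-17 + p)/(9 + p) + 73) = -39/(73 + (-17 + p)/(9 + p)))
sqrt(-13643 + (j - L(61))) = sqrt(-13643 + (18465 - 39*(-9 - 1*61)/(2*(320 + 37*61)))) = sqrt(-13643 + (18465 - 39*(-9 - 61)/(2*(320 + 2257)))) = sqrt(-13643 + (18465 - 39*(-70)/(2*2577))) = sqrt(-13643 + (18465 - 1*(-455/859))) = sqrt(-13643 + (18465 + 455/859)) = sqrt(-13643 + 15861890/859) = sqrt(4142553/859) = sqrt(3558453027)/859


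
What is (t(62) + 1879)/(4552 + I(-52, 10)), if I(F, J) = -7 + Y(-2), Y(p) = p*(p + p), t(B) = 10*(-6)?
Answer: 1819/4553 ≈ 0.39952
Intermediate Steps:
t(B) = -60
Y(p) = 2*p**2 (Y(p) = p*(2*p) = 2*p**2)
I(F, J) = 1 (I(F, J) = -7 + 2*(-2)**2 = -7 + 2*4 = -7 + 8 = 1)
(t(62) + 1879)/(4552 + I(-52, 10)) = (-60 + 1879)/(4552 + 1) = 1819/4553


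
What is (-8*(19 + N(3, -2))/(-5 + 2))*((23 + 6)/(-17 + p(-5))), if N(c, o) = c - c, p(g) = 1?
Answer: -551/6 ≈ -91.833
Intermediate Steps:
N(c, o) = 0
(-8*(19 + N(3, -2))/(-5 + 2))*((23 + 6)/(-17 + p(-5))) = (-8*(19 + 0)/(-5 + 2))*((23 + 6)/(-17 + 1)) = (-152/(-3))*(29/(-16)) = (-152*(-1)/3)*(29*(-1/16)) = -8*(-19/3)*(-29/16) = (152/3)*(-29/16) = -551/6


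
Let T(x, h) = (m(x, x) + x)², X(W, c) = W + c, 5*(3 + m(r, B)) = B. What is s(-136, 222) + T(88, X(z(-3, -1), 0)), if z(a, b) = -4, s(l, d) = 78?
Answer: 265119/25 ≈ 10605.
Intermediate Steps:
m(r, B) = -3 + B/5
T(x, h) = (-3 + 6*x/5)² (T(x, h) = ((-3 + x/5) + x)² = (-3 + 6*x/5)²)
s(-136, 222) + T(88, X(z(-3, -1), 0)) = 78 + 9*(-5 + 2*88)²/25 = 78 + 9*(-5 + 176)²/25 = 78 + (9/25)*171² = 78 + (9/25)*29241 = 78 + 263169/25 = 265119/25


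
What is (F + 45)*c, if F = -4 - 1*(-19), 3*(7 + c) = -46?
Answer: -1340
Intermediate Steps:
c = -67/3 (c = -7 + (⅓)*(-46) = -7 - 46/3 = -67/3 ≈ -22.333)
F = 15 (F = -4 + 19 = 15)
(F + 45)*c = (15 + 45)*(-67/3) = 60*(-67/3) = -1340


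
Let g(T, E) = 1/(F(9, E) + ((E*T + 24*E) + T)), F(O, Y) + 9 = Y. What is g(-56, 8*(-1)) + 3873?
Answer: 708760/183 ≈ 3873.0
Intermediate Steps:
F(O, Y) = -9 + Y
g(T, E) = 1/(-9 + T + 25*E + E*T) (g(T, E) = 1/((-9 + E) + ((E*T + 24*E) + T)) = 1/((-9 + E) + ((24*E + E*T) + T)) = 1/((-9 + E) + (T + 24*E + E*T)) = 1/(-9 + T + 25*E + E*T))
g(-56, 8*(-1)) + 3873 = 1/(-9 - 56 + 25*(8*(-1)) + (8*(-1))*(-56)) + 3873 = 1/(-9 - 56 + 25*(-8) - 8*(-56)) + 3873 = 1/(-9 - 56 - 200 + 448) + 3873 = 1/183 + 3873 = 708760/183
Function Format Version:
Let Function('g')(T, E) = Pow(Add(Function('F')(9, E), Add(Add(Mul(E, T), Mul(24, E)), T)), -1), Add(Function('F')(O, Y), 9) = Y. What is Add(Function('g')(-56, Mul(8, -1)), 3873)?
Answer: Rational(708760, 183) ≈ 3873.0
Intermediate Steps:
Function('F')(O, Y) = Add(-9, Y)
Function('g')(T, E) = Pow(Add(-9, T, Mul(25, E), Mul(E, T)), -1) (Function('g')(T, E) = Pow(Add(Add(-9, E), Add(Add(Mul(E, T), Mul(24, E)), T)), -1) = Pow(Add(Add(-9, E), Add(Add(Mul(24, E), Mul(E, T)), T)), -1) = Pow(Add(Add(-9, E), Add(T, Mul(24, E), Mul(E, T))), -1) = Pow(Add(-9, T, Mul(25, E), Mul(E, T)), -1))
Add(Function('g')(-56, Mul(8, -1)), 3873) = Add(Pow(Add(-9, -56, Mul(25, Mul(8, -1)), Mul(Mul(8, -1), -56)), -1), 3873) = Add(Pow(Add(-9, -56, Mul(25, -8), Mul(-8, -56)), -1), 3873) = Add(Pow(Add(-9, -56, -200, 448), -1), 3873) = Add(Pow(183, -1), 3873) = Add(Rational(1, 183), 3873) = Rational(708760, 183)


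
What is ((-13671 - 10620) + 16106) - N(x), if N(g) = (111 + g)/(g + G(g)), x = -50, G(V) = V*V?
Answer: -20053311/2450 ≈ -8185.0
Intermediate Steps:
G(V) = V**2
N(g) = (111 + g)/(g + g**2)
((-13671 - 10620) + 16106) - N(x) = ((-13671 - 10620) + 16106) - (111 - 50)/((-50)*(1 - 50)) = (-24291 + 16106) - (-1)*61/(50*(-49)) = -8185 - (-1)*(-1)*61/(50*49) = -8185 - 1*61/2450 = -8185 - 61/2450 = -20053311/2450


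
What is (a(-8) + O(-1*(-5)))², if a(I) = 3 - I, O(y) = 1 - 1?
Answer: 121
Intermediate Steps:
O(y) = 0
(a(-8) + O(-1*(-5)))² = ((3 - 1*(-8)) + 0)² = ((3 + 8) + 0)² = (11 + 0)² = 11² = 121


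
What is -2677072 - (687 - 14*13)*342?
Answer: -2849782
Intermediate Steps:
-2677072 - (687 - 14*13)*342 = -2677072 - (687 - 182)*342 = -2677072 - 505*342 = -2677072 - 1*172710 = -2677072 - 172710 = -2849782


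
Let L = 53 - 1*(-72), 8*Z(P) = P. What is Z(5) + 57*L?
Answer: 57005/8 ≈ 7125.6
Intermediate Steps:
Z(P) = P/8
L = 125 (L = 53 + 72 = 125)
Z(5) + 57*L = (⅛)*5 + 57*125 = 5/8 + 7125 = 57005/8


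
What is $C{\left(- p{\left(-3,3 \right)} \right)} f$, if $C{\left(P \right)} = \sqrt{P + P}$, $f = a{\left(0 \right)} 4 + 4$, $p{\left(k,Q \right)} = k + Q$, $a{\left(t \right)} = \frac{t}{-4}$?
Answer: $0$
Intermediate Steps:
$a{\left(t \right)} = - \frac{t}{4}$ ($a{\left(t \right)} = t \left(- \frac{1}{4}\right) = - \frac{t}{4}$)
$p{\left(k,Q \right)} = Q + k$
$f = 4$ ($f = \left(- \frac{1}{4}\right) 0 \cdot 4 + 4 = 0 \cdot 4 + 4 = 0 + 4 = 4$)
$C{\left(P \right)} = \sqrt{2} \sqrt{P}$ ($C{\left(P \right)} = \sqrt{2 P} = \sqrt{2} \sqrt{P}$)
$C{\left(- p{\left(-3,3 \right)} \right)} f = \sqrt{2} \sqrt{- (3 - 3)} 4 = \sqrt{2} \sqrt{\left(-1\right) 0} \cdot 4 = \sqrt{2} \sqrt{0} \cdot 4 = \sqrt{2} \cdot 0 \cdot 4 = 0 \cdot 4 = 0$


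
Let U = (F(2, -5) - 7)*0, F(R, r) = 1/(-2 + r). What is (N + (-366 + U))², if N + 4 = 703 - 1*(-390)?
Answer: 522729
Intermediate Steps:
N = 1089 (N = -4 + (703 - 1*(-390)) = -4 + (703 + 390) = -4 + 1093 = 1089)
U = 0 (U = (1/(-2 - 5) - 7)*0 = (1/(-7) - 7)*0 = (-⅐ - 7)*0 = -50/7*0 = 0)
(N + (-366 + U))² = (1089 + (-366 + 0))² = (1089 - 366)² = 723² = 522729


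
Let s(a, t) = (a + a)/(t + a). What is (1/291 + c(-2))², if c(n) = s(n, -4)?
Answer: 4225/9409 ≈ 0.44904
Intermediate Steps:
s(a, t) = 2*a/(a + t) (s(a, t) = (2*a)/(a + t) = 2*a/(a + t))
c(n) = 2*n/(-4 + n) (c(n) = 2*n/(n - 4) = 2*n/(-4 + n))
(1/291 + c(-2))² = (1/291 + 2*(-2)/(-4 - 2))² = (1/291 + 2*(-2)/(-6))² = (1/291 + 2*(-2)*(-⅙))² = (1/291 + ⅔)² = (65/97)² = 4225/9409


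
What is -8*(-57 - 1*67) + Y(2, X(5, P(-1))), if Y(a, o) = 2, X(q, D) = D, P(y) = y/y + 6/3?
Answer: 994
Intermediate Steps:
P(y) = 3 (P(y) = 1 + 6*(1/3) = 1 + 2 = 3)
-8*(-57 - 1*67) + Y(2, X(5, P(-1))) = -8*(-57 - 1*67) + 2 = -8*(-57 - 67) + 2 = -8*(-124) + 2 = 992 + 2 = 994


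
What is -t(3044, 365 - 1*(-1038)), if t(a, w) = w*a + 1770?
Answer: -4272502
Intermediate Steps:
t(a, w) = 1770 + a*w (t(a, w) = a*w + 1770 = 1770 + a*w)
-t(3044, 365 - 1*(-1038)) = -(1770 + 3044*(365 - 1*(-1038))) = -(1770 + 3044*(365 + 1038)) = -(1770 + 3044*1403) = -(1770 + 4270732) = -1*4272502 = -4272502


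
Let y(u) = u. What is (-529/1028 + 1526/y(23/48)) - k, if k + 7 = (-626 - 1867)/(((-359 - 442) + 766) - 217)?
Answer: 131632162/41377 ≈ 3181.3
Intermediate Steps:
k = 81/28 (k = -7 + (-626 - 1867)/(((-359 - 442) + 766) - 217) = -7 - 2493/((-801 + 766) - 217) = -7 - 2493/(-35 - 217) = -7 - 2493/(-252) = -7 - 2493*(-1/252) = -7 + 277/28 = 81/28 ≈ 2.8929)
(-529/1028 + 1526/y(23/48)) - k = (-529/1028 + 1526/((23/48))) - 1*81/28 = (-529*1/1028 + 1526/((23*(1/48)))) - 81/28 = (-529/1028 + 1526/(23/48)) - 81/28 = (-529/1028 + 1526*(48/23)) - 81/28 = (-529/1028 + 73248/23) - 81/28 = 75286777/23644 - 81/28 = 131632162/41377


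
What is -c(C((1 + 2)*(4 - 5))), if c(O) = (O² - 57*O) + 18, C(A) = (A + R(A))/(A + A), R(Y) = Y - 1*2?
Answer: 506/9 ≈ 56.222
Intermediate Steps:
R(Y) = -2 + Y (R(Y) = Y - 2 = -2 + Y)
C(A) = (-2 + 2*A)/(2*A) (C(A) = (A + (-2 + A))/(A + A) = (-2 + 2*A)/((2*A)) = (-2 + 2*A)*(1/(2*A)) = (-2 + 2*A)/(2*A))
c(O) = 18 + O² - 57*O
-c(C((1 + 2)*(4 - 5))) = -(18 + ((-1 + (1 + 2)*(4 - 5))/(((1 + 2)*(4 - 5))))² - 57*(-1 + (1 + 2)*(4 - 5))/((1 + 2)*(4 - 5))) = -(18 + ((-1 + 3*(-1))/((3*(-1))))² - 57*(-1 + 3*(-1))/(3*(-1))) = -(18 + ((-1 - 3)/(-3))² - 57*(-1 - 3)/(-3)) = -(18 + (-⅓*(-4))² - (-19)*(-4)) = -(18 + (4/3)² - 57*4/3) = -(18 + 16/9 - 76) = -1*(-506/9) = 506/9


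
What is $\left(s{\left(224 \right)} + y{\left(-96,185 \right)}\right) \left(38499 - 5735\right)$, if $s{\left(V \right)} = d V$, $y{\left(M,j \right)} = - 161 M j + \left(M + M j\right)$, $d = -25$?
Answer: $92915558656$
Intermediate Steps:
$y{\left(M,j \right)} = M - 160 M j$ ($y{\left(M,j \right)} = - 161 M j + \left(M + M j\right) = M - 160 M j$)
$s{\left(V \right)} = - 25 V$
$\left(s{\left(224 \right)} + y{\left(-96,185 \right)}\right) \left(38499 - 5735\right) = \left(\left(-25\right) 224 - 96 \left(1 - 29600\right)\right) \left(38499 - 5735\right) = \left(-5600 - 96 \left(1 - 29600\right)\right) 32764 = \left(-5600 - -2841504\right) 32764 = \left(-5600 + 2841504\right) 32764 = 2835904 \cdot 32764 = 92915558656$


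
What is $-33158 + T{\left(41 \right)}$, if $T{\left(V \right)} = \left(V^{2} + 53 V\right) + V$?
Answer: $-29263$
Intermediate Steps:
$T{\left(V \right)} = V^{2} + 54 V$
$-33158 + T{\left(41 \right)} = -33158 + 41 \left(54 + 41\right) = -33158 + 41 \cdot 95 = -33158 + 3895 = -29263$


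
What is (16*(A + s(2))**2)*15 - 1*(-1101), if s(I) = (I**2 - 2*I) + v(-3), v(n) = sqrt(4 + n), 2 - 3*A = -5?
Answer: 11303/3 ≈ 3767.7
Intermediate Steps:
A = 7/3 (A = 2/3 - 1/3*(-5) = 2/3 + 5/3 = 7/3 ≈ 2.3333)
s(I) = 1 + I**2 - 2*I (s(I) = (I**2 - 2*I) + sqrt(4 - 3) = (I**2 - 2*I) + sqrt(1) = (I**2 - 2*I) + 1 = 1 + I**2 - 2*I)
(16*(A + s(2))**2)*15 - 1*(-1101) = (16*(7/3 + (1 + 2**2 - 2*2))**2)*15 - 1*(-1101) = (16*(7/3 + (1 + 4 - 4))**2)*15 + 1101 = (16*(7/3 + 1)**2)*15 + 1101 = (16*(10/3)**2)*15 + 1101 = (16*(100/9))*15 + 1101 = (1600/9)*15 + 1101 = 8000/3 + 1101 = 11303/3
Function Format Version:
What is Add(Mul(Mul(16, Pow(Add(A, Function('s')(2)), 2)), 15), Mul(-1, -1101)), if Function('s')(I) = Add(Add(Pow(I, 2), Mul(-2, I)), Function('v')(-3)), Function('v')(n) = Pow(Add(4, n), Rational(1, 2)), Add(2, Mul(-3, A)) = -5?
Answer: Rational(11303, 3) ≈ 3767.7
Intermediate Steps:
A = Rational(7, 3) (A = Add(Rational(2, 3), Mul(Rational(-1, 3), -5)) = Add(Rational(2, 3), Rational(5, 3)) = Rational(7, 3) ≈ 2.3333)
Function('s')(I) = Add(1, Pow(I, 2), Mul(-2, I)) (Function('s')(I) = Add(Add(Pow(I, 2), Mul(-2, I)), Pow(Add(4, -3), Rational(1, 2))) = Add(Add(Pow(I, 2), Mul(-2, I)), Pow(1, Rational(1, 2))) = Add(Add(Pow(I, 2), Mul(-2, I)), 1) = Add(1, Pow(I, 2), Mul(-2, I)))
Add(Mul(Mul(16, Pow(Add(A, Function('s')(2)), 2)), 15), Mul(-1, -1101)) = Add(Mul(Mul(16, Pow(Add(Rational(7, 3), Add(1, Pow(2, 2), Mul(-2, 2))), 2)), 15), Mul(-1, -1101)) = Add(Mul(Mul(16, Pow(Add(Rational(7, 3), Add(1, 4, -4)), 2)), 15), 1101) = Add(Mul(Mul(16, Pow(Add(Rational(7, 3), 1), 2)), 15), 1101) = Add(Mul(Mul(16, Pow(Rational(10, 3), 2)), 15), 1101) = Add(Mul(Mul(16, Rational(100, 9)), 15), 1101) = Add(Mul(Rational(1600, 9), 15), 1101) = Add(Rational(8000, 3), 1101) = Rational(11303, 3)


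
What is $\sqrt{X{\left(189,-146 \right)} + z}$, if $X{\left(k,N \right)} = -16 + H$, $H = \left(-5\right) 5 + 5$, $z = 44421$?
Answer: $\sqrt{44385} \approx 210.68$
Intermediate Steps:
$H = -20$ ($H = -25 + 5 = -20$)
$X{\left(k,N \right)} = -36$ ($X{\left(k,N \right)} = -16 - 20 = -36$)
$\sqrt{X{\left(189,-146 \right)} + z} = \sqrt{-36 + 44421} = \sqrt{44385}$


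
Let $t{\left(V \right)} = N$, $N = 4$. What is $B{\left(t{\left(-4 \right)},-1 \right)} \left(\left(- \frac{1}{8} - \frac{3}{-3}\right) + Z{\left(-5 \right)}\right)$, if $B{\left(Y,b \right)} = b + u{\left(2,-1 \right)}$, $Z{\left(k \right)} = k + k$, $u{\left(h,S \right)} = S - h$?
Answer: $\frac{73}{2} \approx 36.5$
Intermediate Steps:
$t{\left(V \right)} = 4$
$Z{\left(k \right)} = 2 k$
$B{\left(Y,b \right)} = -3 + b$ ($B{\left(Y,b \right)} = b - 3 = -3 + b$)
$B{\left(t{\left(-4 \right)},-1 \right)} \left(\left(- \frac{1}{8} - \frac{3}{-3}\right) + Z{\left(-5 \right)}\right) = \left(-3 - 1\right) \left(\left(- \frac{1}{8} - \frac{3}{-3}\right) + 2 \left(-5\right)\right) = - 4 \left(\left(\left(-1\right) \frac{1}{8} - -1\right) - 10\right) = - 4 \left(\left(- \frac{1}{8} + 1\right) - 10\right) = - 4 \left(\frac{7}{8} - 10\right) = \left(-4\right) \left(- \frac{73}{8}\right) = \frac{73}{2}$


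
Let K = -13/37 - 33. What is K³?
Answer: -1879080904/50653 ≈ -37097.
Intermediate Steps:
K = -1234/37 (K = -13*1/37 - 33 = -13/37 - 33 = -1234/37 ≈ -33.351)
K³ = (-1234/37)³ = -1879080904/50653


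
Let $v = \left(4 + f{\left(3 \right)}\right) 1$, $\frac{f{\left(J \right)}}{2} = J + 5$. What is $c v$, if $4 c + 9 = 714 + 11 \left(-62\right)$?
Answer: $115$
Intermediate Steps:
$f{\left(J \right)} = 10 + 2 J$ ($f{\left(J \right)} = 2 \left(J + 5\right) = 2 \left(5 + J\right) = 10 + 2 J$)
$v = 20$ ($v = \left(4 + \left(10 + 2 \cdot 3\right)\right) 1 = \left(4 + \left(10 + 6\right)\right) 1 = \left(4 + 16\right) 1 = 20 \cdot 1 = 20$)
$c = \frac{23}{4}$ ($c = - \frac{9}{4} + \frac{714 + 11 \left(-62\right)}{4} = - \frac{9}{4} + \frac{714 - 682}{4} = - \frac{9}{4} + \frac{1}{4} \cdot 32 = - \frac{9}{4} + 8 = \frac{23}{4} \approx 5.75$)
$c v = \frac{23}{4} \cdot 20 = 115$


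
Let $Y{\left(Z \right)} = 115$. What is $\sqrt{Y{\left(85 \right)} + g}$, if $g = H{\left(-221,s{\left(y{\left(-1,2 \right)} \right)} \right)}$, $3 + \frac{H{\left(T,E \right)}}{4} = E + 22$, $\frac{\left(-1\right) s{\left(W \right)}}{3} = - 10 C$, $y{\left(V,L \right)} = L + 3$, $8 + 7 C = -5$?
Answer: $\frac{i \sqrt{1561}}{7} \approx 5.6442 i$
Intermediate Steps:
$C = - \frac{13}{7}$ ($C = - \frac{8}{7} + \frac{1}{7} \left(-5\right) = - \frac{8}{7} - \frac{5}{7} = - \frac{13}{7} \approx -1.8571$)
$y{\left(V,L \right)} = 3 + L$
$s{\left(W \right)} = - \frac{390}{7}$ ($s{\left(W \right)} = - 3 \left(\left(-10\right) \left(- \frac{13}{7}\right)\right) = \left(-3\right) \frac{130}{7} = - \frac{390}{7}$)
$H{\left(T,E \right)} = 76 + 4 E$ ($H{\left(T,E \right)} = -12 + 4 \left(E + 22\right) = -12 + 4 \left(22 + E\right) = -12 + \left(88 + 4 E\right) = 76 + 4 E$)
$g = - \frac{1028}{7}$ ($g = 76 + 4 \left(- \frac{390}{7}\right) = 76 - \frac{1560}{7} = - \frac{1028}{7} \approx -146.86$)
$\sqrt{Y{\left(85 \right)} + g} = \sqrt{115 - \frac{1028}{7}} = \sqrt{- \frac{223}{7}} = \frac{i \sqrt{1561}}{7}$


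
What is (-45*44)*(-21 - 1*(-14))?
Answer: 13860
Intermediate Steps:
(-45*44)*(-21 - 1*(-14)) = -1980*(-21 + 14) = -1980*(-7) = 13860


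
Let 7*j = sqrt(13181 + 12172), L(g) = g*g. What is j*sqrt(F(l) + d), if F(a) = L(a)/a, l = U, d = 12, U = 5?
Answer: 9*sqrt(5321)/7 ≈ 93.787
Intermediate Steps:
l = 5
L(g) = g**2
F(a) = a (F(a) = a**2/a = a)
j = 9*sqrt(313)/7 (j = sqrt(13181 + 12172)/7 = sqrt(25353)/7 = (9*sqrt(313))/7 = 9*sqrt(313)/7 ≈ 22.747)
j*sqrt(F(l) + d) = (9*sqrt(313)/7)*sqrt(5 + 12) = (9*sqrt(313)/7)*sqrt(17) = 9*sqrt(5321)/7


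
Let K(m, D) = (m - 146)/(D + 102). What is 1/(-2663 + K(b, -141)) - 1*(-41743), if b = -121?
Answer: 1441385777/34530 ≈ 41743.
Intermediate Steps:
K(m, D) = (-146 + m)/(102 + D)
1/(-2663 + K(b, -141)) - 1*(-41743) = 1/(-2663 + (-146 - 121)/(102 - 141)) - 1*(-41743) = 1/(-2663 - 267/(-39)) + 41743 = 1/(-2663 - 1/39*(-267)) + 41743 = 1/(-2663 + 89/13) + 41743 = 1/(-34530/13) + 41743 = -13/34530 + 41743 = 1441385777/34530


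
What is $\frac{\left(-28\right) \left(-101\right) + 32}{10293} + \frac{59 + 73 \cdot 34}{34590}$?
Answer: $\frac{41693971}{118678290} \approx 0.35132$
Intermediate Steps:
$\frac{\left(-28\right) \left(-101\right) + 32}{10293} + \frac{59 + 73 \cdot 34}{34590} = \left(2828 + 32\right) \frac{1}{10293} + \left(59 + 2482\right) \frac{1}{34590} = 2860 \cdot \frac{1}{10293} + 2541 \cdot \frac{1}{34590} = \frac{2860}{10293} + \frac{847}{11530} = \frac{41693971}{118678290}$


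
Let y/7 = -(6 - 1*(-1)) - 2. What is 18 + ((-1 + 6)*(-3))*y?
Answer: 963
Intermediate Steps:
y = -63 (y = 7*(-(6 - 1*(-1)) - 2) = 7*(-(6 + 1) - 2) = 7*(-1*7 - 2) = 7*(-7 - 2) = 7*(-9) = -63)
18 + ((-1 + 6)*(-3))*y = 18 + ((-1 + 6)*(-3))*(-63) = 18 + (5*(-3))*(-63) = 18 - 15*(-63) = 18 + 945 = 963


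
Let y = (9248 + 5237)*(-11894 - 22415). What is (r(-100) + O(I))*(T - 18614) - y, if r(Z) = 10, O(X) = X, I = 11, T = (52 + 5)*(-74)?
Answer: 496486393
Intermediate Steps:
T = -4218 (T = 57*(-74) = -4218)
y = -496965865 (y = 14485*(-34309) = -496965865)
(r(-100) + O(I))*(T - 18614) - y = (10 + 11)*(-4218 - 18614) - 1*(-496965865) = 21*(-22832) + 496965865 = -479472 + 496965865 = 496486393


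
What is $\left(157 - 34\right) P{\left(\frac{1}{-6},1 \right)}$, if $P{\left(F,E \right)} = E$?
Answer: $123$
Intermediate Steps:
$\left(157 - 34\right) P{\left(\frac{1}{-6},1 \right)} = \left(157 - 34\right) 1 = 123 \cdot 1 = 123$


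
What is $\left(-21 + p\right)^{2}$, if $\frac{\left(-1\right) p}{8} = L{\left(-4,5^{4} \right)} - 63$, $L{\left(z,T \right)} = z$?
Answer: $265225$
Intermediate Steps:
$p = 536$ ($p = - 8 \left(-4 - 63\right) = \left(-8\right) \left(-67\right) = 536$)
$\left(-21 + p\right)^{2} = \left(-21 + 536\right)^{2} = 515^{2} = 265225$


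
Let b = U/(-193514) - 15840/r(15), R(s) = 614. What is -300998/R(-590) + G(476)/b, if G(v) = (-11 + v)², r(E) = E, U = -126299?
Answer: -8716249623113/12539383379 ≈ -695.11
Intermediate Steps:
b = -204224485/193514 (b = -126299/(-193514) - 15840/15 = -126299*(-1/193514) - 15840*1/15 = 126299/193514 - 1056 = -204224485/193514 ≈ -1055.3)
-300998/R(-590) + G(476)/b = -300998/614 + (-11 + 476)²/(-204224485/193514) = -300998*1/614 + 465²*(-193514/204224485) = -150499/307 + 216225*(-193514/204224485) = -150499/307 - 8368512930/40844897 = -8716249623113/12539383379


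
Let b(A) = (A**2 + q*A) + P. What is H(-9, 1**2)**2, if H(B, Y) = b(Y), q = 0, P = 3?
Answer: 16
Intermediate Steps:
b(A) = 3 + A**2 (b(A) = (A**2 + 0*A) + 3 = (A**2 + 0) + 3 = A**2 + 3 = 3 + A**2)
H(B, Y) = 3 + Y**2
H(-9, 1**2)**2 = (3 + (1**2)**2)**2 = (3 + 1**2)**2 = (3 + 1)**2 = 4**2 = 16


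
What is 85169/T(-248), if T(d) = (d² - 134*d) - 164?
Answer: 85169/94572 ≈ 0.90057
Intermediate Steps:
T(d) = -164 + d² - 134*d
85169/T(-248) = 85169/(-164 + (-248)² - 134*(-248)) = 85169/(-164 + 61504 + 33232) = 85169/94572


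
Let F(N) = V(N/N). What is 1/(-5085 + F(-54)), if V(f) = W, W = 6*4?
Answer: -1/5061 ≈ -0.00019759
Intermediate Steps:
W = 24
V(f) = 24
F(N) = 24
1/(-5085 + F(-54)) = 1/(-5085 + 24) = 1/(-5061) = -1/5061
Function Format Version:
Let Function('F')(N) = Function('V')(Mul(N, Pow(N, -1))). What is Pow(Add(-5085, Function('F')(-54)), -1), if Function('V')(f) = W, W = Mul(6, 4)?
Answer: Rational(-1, 5061) ≈ -0.00019759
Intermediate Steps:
W = 24
Function('V')(f) = 24
Function('F')(N) = 24
Pow(Add(-5085, Function('F')(-54)), -1) = Pow(Add(-5085, 24), -1) = Pow(-5061, -1) = Rational(-1, 5061)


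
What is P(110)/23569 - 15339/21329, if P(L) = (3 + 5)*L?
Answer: -48965053/71814743 ≈ -0.68182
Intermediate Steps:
P(L) = 8*L
P(110)/23569 - 15339/21329 = (8*110)/23569 - 15339/21329 = 880*(1/23569) - 15339*1/21329 = 880/23569 - 15339/21329 = -48965053/71814743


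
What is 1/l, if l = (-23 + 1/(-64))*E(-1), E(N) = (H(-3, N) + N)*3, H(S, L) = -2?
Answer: 64/13257 ≈ 0.0048276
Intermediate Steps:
E(N) = -6 + 3*N (E(N) = (-2 + N)*3 = -6 + 3*N)
l = 13257/64 (l = (-23 + 1/(-64))*(-6 + 3*(-1)) = (-23 - 1/64)*(-6 - 3) = -1473/64*(-9) = 13257/64 ≈ 207.14)
1/l = 1/(13257/64) = 64/13257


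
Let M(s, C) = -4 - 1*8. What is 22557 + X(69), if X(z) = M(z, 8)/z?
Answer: 518807/23 ≈ 22557.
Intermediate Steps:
M(s, C) = -12 (M(s, C) = -4 - 8 = -12)
X(z) = -12/z
22557 + X(69) = 22557 - 12/69 = 22557 - 12*1/69 = 22557 - 4/23 = 518807/23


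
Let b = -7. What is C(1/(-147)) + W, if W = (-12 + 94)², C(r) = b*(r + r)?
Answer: 141206/21 ≈ 6724.1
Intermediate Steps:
C(r) = -14*r (C(r) = -7*(r + r) = -14*r)
W = 6724 (W = 82² = 6724)
C(1/(-147)) + W = -14/(-147) + 6724 = -14*(-1/147) + 6724 = 2/21 + 6724 = 141206/21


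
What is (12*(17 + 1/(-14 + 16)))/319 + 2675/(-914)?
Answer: -661385/291566 ≈ -2.2684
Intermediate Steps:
(12*(17 + 1/(-14 + 16)))/319 + 2675/(-914) = (12*(17 + 1/2))*(1/319) + 2675*(-1/914) = (12*(17 + ½))*(1/319) - 2675/914 = (12*(35/2))*(1/319) - 2675/914 = 210*(1/319) - 2675/914 = 210/319 - 2675/914 = -661385/291566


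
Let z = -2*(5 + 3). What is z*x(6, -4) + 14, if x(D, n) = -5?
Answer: 94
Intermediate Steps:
z = -16 (z = -2*8 = -16)
z*x(6, -4) + 14 = -16*(-5) + 14 = 80 + 14 = 94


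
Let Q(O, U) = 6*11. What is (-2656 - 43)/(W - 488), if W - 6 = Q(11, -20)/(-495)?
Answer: 40485/7232 ≈ 5.5980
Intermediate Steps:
Q(O, U) = 66
W = 88/15 (W = 6 + 66/(-495) = 6 + 66*(-1/495) = 6 - 2/15 = 88/15 ≈ 5.8667)
(-2656 - 43)/(W - 488) = (-2656 - 43)/(88/15 - 488) = -2699/(-7232/15) = -2699*(-15/7232) = 40485/7232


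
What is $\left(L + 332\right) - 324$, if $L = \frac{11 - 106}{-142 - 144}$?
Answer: $\frac{2383}{286} \approx 8.3322$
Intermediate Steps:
$L = \frac{95}{286}$ ($L = - \frac{95}{-286} = \left(-95\right) \left(- \frac{1}{286}\right) = \frac{95}{286} \approx 0.33217$)
$\left(L + 332\right) - 324 = \left(\frac{95}{286} + 332\right) - 324 = \frac{95047}{286} - 324 = \frac{2383}{286}$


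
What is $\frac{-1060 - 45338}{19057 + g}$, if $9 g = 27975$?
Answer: $- \frac{69597}{33248} \approx -2.0933$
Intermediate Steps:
$g = \frac{9325}{3}$ ($g = \frac{1}{9} \cdot 27975 = \frac{9325}{3} \approx 3108.3$)
$\frac{-1060 - 45338}{19057 + g} = \frac{-1060 - 45338}{19057 + \frac{9325}{3}} = - \frac{46398}{\frac{66496}{3}} = \left(-46398\right) \frac{3}{66496} = - \frac{69597}{33248}$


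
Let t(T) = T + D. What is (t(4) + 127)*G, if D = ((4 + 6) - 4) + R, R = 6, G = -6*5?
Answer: -4290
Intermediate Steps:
G = -30
D = 12 (D = ((4 + 6) - 4) + 6 = (10 - 4) + 6 = 6 + 6 = 12)
t(T) = 12 + T (t(T) = T + 12 = 12 + T)
(t(4) + 127)*G = ((12 + 4) + 127)*(-30) = (16 + 127)*(-30) = 143*(-30) = -4290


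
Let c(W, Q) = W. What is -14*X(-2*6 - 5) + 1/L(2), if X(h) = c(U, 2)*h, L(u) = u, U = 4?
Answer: 1905/2 ≈ 952.50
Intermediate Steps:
X(h) = 4*h
-14*X(-2*6 - 5) + 1/L(2) = -56*(-2*6 - 5) + 1/2 = -56*(-12 - 5) + ½ = -56*(-17) + ½ = -14*(-68) + ½ = 952 + ½ = 1905/2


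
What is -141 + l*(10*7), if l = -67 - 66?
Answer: -9451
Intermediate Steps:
l = -133
-141 + l*(10*7) = -141 - 1330*7 = -141 - 133*70 = -141 - 9310 = -9451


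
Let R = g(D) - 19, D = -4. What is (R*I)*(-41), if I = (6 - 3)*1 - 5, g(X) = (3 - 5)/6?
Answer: -4756/3 ≈ -1585.3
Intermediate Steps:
g(X) = -1/3 (g(X) = -2*1/6 = -1/3)
R = -58/3 (R = -1/3 - 19 = -58/3 ≈ -19.333)
I = -2 (I = 3*1 - 5 = 3 - 5 = -2)
(R*I)*(-41) = -58/3*(-2)*(-41) = (116/3)*(-41) = -4756/3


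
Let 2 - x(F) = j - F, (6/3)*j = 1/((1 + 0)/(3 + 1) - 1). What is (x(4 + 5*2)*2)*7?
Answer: 700/3 ≈ 233.33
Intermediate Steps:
j = -2/3 (j = 1/(2*((1 + 0)/(3 + 1) - 1)) = 1/(2*(1/4 - 1)) = 1/(2*(-3/4)) = (1/2)*(-4/3) = -2/3 ≈ -0.66667)
x(F) = 8/3 + F (x(F) = 2 - (-2/3 - F) = 2 + (2/3 + F) = 8/3 + F)
(x(4 + 5*2)*2)*7 = ((8/3 + (4 + 5*2))*2)*7 = ((8/3 + (4 + 10))*2)*7 = ((8/3 + 14)*2)*7 = ((50/3)*2)*7 = (100/3)*7 = 700/3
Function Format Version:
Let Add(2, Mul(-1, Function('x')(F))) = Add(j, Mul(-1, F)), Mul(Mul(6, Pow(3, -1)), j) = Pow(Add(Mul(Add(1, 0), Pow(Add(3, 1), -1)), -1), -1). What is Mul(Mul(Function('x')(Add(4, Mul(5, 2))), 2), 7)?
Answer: Rational(700, 3) ≈ 233.33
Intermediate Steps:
j = Rational(-2, 3) (j = Mul(Rational(1, 2), Pow(Add(Mul(Add(1, 0), Pow(Add(3, 1), -1)), -1), -1)) = Mul(Rational(1, 2), Pow(Add(Mul(1, Pow(4, -1)), -1), -1)) = Mul(Rational(1, 2), Pow(Add(Mul(1, Rational(1, 4)), -1), -1)) = Mul(Rational(1, 2), Pow(Add(Rational(1, 4), -1), -1)) = Mul(Rational(1, 2), Pow(Rational(-3, 4), -1)) = Mul(Rational(1, 2), Rational(-4, 3)) = Rational(-2, 3) ≈ -0.66667)
Function('x')(F) = Add(Rational(8, 3), F) (Function('x')(F) = Add(2, Mul(-1, Add(Rational(-2, 3), Mul(-1, F)))) = Add(2, Add(Rational(2, 3), F)) = Add(Rational(8, 3), F))
Mul(Mul(Function('x')(Add(4, Mul(5, 2))), 2), 7) = Mul(Mul(Add(Rational(8, 3), Add(4, Mul(5, 2))), 2), 7) = Mul(Mul(Add(Rational(8, 3), Add(4, 10)), 2), 7) = Mul(Mul(Add(Rational(8, 3), 14), 2), 7) = Mul(Mul(Rational(50, 3), 2), 7) = Mul(Rational(100, 3), 7) = Rational(700, 3)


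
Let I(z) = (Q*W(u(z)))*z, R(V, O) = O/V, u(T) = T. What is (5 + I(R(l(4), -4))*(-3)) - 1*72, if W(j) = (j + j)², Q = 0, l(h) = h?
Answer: -67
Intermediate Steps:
W(j) = 4*j² (W(j) = (2*j)² = 4*j²)
I(z) = 0 (I(z) = (0*(4*z²))*z = 0*z = 0)
(5 + I(R(l(4), -4))*(-3)) - 1*72 = (5 + 0*(-3)) - 1*72 = (5 + 0) - 72 = 5 - 72 = -67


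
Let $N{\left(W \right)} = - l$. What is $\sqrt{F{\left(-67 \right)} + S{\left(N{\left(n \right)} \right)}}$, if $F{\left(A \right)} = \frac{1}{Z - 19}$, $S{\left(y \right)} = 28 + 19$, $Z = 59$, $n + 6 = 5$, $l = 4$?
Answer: $\frac{3 \sqrt{2090}}{20} \approx 6.8575$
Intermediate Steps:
$n = -1$ ($n = -6 + 5 = -1$)
$N{\left(W \right)} = -4$ ($N{\left(W \right)} = \left(-1\right) 4 = -4$)
$S{\left(y \right)} = 47$
$F{\left(A \right)} = \frac{1}{40}$ ($F{\left(A \right)} = \frac{1}{59 - 19} = \frac{1}{40}$)
$\sqrt{F{\left(-67 \right)} + S{\left(N{\left(n \right)} \right)}} = \sqrt{\frac{1}{40} + 47} = \sqrt{\frac{1881}{40}} = \frac{3 \sqrt{2090}}{20}$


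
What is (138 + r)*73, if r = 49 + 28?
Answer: 15695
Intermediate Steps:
r = 77
(138 + r)*73 = (138 + 77)*73 = 215*73 = 15695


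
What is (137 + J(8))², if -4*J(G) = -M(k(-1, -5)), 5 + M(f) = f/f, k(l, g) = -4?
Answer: 18496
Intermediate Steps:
M(f) = -4 (M(f) = -5 + f/f = -5 + 1 = -4)
J(G) = -1 (J(G) = -(-1)*(-4)/4 = -¼*4 = -1)
(137 + J(8))² = (137 - 1)² = 136² = 18496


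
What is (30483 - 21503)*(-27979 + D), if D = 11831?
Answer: -145009040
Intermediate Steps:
(30483 - 21503)*(-27979 + D) = (30483 - 21503)*(-27979 + 11831) = 8980*(-16148) = -145009040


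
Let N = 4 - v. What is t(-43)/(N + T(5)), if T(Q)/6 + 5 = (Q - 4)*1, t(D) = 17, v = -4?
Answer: -17/16 ≈ -1.0625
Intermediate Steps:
T(Q) = -54 + 6*Q (T(Q) = -30 + 6*((Q - 4)*1) = -30 + 6*((-4 + Q)*1) = -30 + 6*(-4 + Q) = -30 + (-24 + 6*Q) = -54 + 6*Q)
N = 8 (N = 4 - 1*(-4) = 4 + 4 = 8)
t(-43)/(N + T(5)) = 17/(8 + (-54 + 6*5)) = 17/(8 + (-54 + 30)) = 17/(8 - 24) = 17/(-16) = -1/16*17 = -17/16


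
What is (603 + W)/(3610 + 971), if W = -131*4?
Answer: 79/4581 ≈ 0.017245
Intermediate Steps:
W = -524
(603 + W)/(3610 + 971) = (603 - 524)/(3610 + 971) = 79/4581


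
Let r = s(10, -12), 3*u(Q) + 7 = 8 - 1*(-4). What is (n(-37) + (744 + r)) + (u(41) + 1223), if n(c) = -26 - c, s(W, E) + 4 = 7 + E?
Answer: 5912/3 ≈ 1970.7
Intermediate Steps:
u(Q) = 5/3 (u(Q) = -7/3 + (8 - 1*(-4))/3 = -7/3 + (8 + 4)/3 = -7/3 + (⅓)*12 = -7/3 + 4 = 5/3)
s(W, E) = 3 + E (s(W, E) = -4 + (7 + E) = 3 + E)
r = -9 (r = 3 - 12 = -9)
(n(-37) + (744 + r)) + (u(41) + 1223) = ((-26 - 1*(-37)) + (744 - 9)) + (5/3 + 1223) = ((-26 + 37) + 735) + 3674/3 = (11 + 735) + 3674/3 = 746 + 3674/3 = 5912/3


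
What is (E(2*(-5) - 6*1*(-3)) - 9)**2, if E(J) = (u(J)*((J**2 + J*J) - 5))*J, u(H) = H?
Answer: 61826769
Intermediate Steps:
E(J) = J**2*(-5 + 2*J**2) (E(J) = (J*((J**2 + J*J) - 5))*J = (J*((J**2 + J**2) - 5))*J = (J*(2*J**2 - 5))*J = (J*(-5 + 2*J**2))*J = J**2*(-5 + 2*J**2))
(E(2*(-5) - 6*1*(-3)) - 9)**2 = ((2*(-5) - 6*1*(-3))**2*(-5 + 2*(2*(-5) - 6*1*(-3))**2) - 9)**2 = ((-10 - 6*(-3))**2*(-5 + 2*(-10 - 6*(-3))**2) - 9)**2 = ((-10 - 1*(-18))**2*(-5 + 2*(-10 - 1*(-18))**2) - 9)**2 = ((-10 + 18)**2*(-5 + 2*(-10 + 18)**2) - 9)**2 = (8**2*(-5 + 2*8**2) - 9)**2 = (64*(-5 + 2*64) - 9)**2 = (64*(-5 + 128) - 9)**2 = (64*123 - 9)**2 = (7872 - 9)**2 = 7863**2 = 61826769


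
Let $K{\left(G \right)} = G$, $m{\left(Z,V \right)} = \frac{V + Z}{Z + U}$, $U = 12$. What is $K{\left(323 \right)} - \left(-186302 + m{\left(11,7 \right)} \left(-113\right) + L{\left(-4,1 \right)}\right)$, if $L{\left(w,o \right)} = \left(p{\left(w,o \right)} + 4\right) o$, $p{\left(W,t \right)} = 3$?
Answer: $\frac{4294248}{23} \approx 1.8671 \cdot 10^{5}$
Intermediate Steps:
$m{\left(Z,V \right)} = \frac{V + Z}{12 + Z}$ ($m{\left(Z,V \right)} = \frac{V + Z}{Z + 12} = \frac{V + Z}{12 + Z}$)
$L{\left(w,o \right)} = 7 o$ ($L{\left(w,o \right)} = \left(3 + 4\right) o = 7 o$)
$K{\left(323 \right)} - \left(-186302 + m{\left(11,7 \right)} \left(-113\right) + L{\left(-4,1 \right)}\right) = 323 - \left(-186302 + 7 + \frac{7 + 11}{12 + 11} \left(-113\right)\right) = 323 + \left(186302 - \left(7 + \frac{1}{23} \cdot 18 \left(-113\right)\right)\right) = 323 + \left(186302 - \left(7 + \frac{18}{23} \left(-113\right)\right)\right) = 323 + \left(186302 - \left(7 - \frac{2034}{23}\right)\right) = 323 + \left(186302 - - \frac{1873}{23}\right) = 323 + \left(186302 + \frac{1873}{23}\right) = 323 + \frac{4286819}{23} = \frac{4294248}{23}$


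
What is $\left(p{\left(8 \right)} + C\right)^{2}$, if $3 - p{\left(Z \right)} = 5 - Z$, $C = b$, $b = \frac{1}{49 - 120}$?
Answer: $\frac{180625}{5041} \approx 35.831$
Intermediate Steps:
$b = - \frac{1}{71}$ ($b = \frac{1}{-71} = - \frac{1}{71} \approx -0.014085$)
$C = - \frac{1}{71} \approx -0.014085$
$p{\left(Z \right)} = -2 + Z$ ($p{\left(Z \right)} = 3 - \left(5 - Z\right) = 3 + \left(-5 + Z\right) = -2 + Z$)
$\left(p{\left(8 \right)} + C\right)^{2} = \left(\left(-2 + 8\right) - \frac{1}{71}\right)^{2} = \left(6 - \frac{1}{71}\right)^{2} = \left(\frac{425}{71}\right)^{2} = \frac{180625}{5041}$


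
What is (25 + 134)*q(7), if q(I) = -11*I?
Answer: -12243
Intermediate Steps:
(25 + 134)*q(7) = (25 + 134)*(-11*7) = 159*(-77) = -12243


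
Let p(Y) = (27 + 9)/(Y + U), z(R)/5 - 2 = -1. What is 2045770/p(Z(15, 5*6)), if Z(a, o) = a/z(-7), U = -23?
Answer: -10228850/9 ≈ -1.1365e+6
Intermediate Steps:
z(R) = 5 (z(R) = 10 + 5*(-1) = 10 - 5 = 5)
Z(a, o) = a/5
p(Y) = 36/(-23 + Y) (p(Y) = (27 + 9)/(Y - 23) = 36/(-23 + Y))
2045770/p(Z(15, 5*6)) = 2045770/((36/(-23 + (1/5)*15))) = 2045770/((36/(-23 + 3))) = 2045770/((36/(-20))) = 2045770/((36*(-1/20))) = 2045770/(-9/5) = 2045770*(-5/9) = -10228850/9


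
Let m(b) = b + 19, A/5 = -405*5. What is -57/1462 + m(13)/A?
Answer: -623909/14802750 ≈ -0.042148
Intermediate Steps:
A = -10125 (A = 5*(-405*5) = 5*(-2025) = -10125)
m(b) = 19 + b
-57/1462 + m(13)/A = -57/1462 + (19 + 13)/(-10125) = -57*1/1462 + 32*(-1/10125) = -57/1462 - 32/10125 = -623909/14802750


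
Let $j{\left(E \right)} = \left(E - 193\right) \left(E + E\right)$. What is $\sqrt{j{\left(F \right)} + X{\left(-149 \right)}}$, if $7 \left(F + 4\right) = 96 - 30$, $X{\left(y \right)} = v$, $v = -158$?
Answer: $\frac{i \sqrt{107530}}{7} \approx 46.845 i$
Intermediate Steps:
$X{\left(y \right)} = -158$
$F = \frac{38}{7}$ ($F = -4 + \frac{96 - 30}{7} = -4 + \frac{1}{7} \cdot 66 = -4 + \frac{66}{7} = \frac{38}{7} \approx 5.4286$)
$j{\left(E \right)} = 2 E \left(-193 + E\right)$ ($j{\left(E \right)} = \left(-193 + E\right) 2 E = 2 E \left(-193 + E\right)$)
$\sqrt{j{\left(F \right)} + X{\left(-149 \right)}} = \sqrt{2 \cdot \frac{38}{7} \left(-193 + \frac{38}{7}\right) - 158} = \sqrt{2 \cdot \frac{38}{7} \left(- \frac{1313}{7}\right) - 158} = \sqrt{- \frac{99788}{49} - 158} = \sqrt{- \frac{107530}{49}} = \frac{i \sqrt{107530}}{7}$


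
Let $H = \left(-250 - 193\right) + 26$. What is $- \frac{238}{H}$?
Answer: $\frac{238}{417} \approx 0.57074$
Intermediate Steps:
$H = -417$ ($H = -443 + 26 = -417$)
$- \frac{238}{H} = - \frac{238}{-417} = \left(-238\right) \left(- \frac{1}{417}\right) = \frac{238}{417}$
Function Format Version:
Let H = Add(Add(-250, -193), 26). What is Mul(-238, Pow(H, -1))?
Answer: Rational(238, 417) ≈ 0.57074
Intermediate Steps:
H = -417 (H = Add(-443, 26) = -417)
Mul(-238, Pow(H, -1)) = Mul(-238, Pow(-417, -1)) = Mul(-238, Rational(-1, 417)) = Rational(238, 417)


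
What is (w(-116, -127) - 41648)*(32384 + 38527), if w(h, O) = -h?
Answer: -2945075652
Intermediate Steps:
(w(-116, -127) - 41648)*(32384 + 38527) = (-1*(-116) - 41648)*(32384 + 38527) = (116 - 41648)*70911 = -41532*70911 = -2945075652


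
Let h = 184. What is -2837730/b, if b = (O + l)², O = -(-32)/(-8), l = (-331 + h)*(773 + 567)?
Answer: -1418865/19401348128 ≈ -7.3132e-5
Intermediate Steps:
l = -196980 (l = (-331 + 184)*(773 + 567) = -147*1340 = -196980)
O = -4 (O = -(-32)*(-1)/8 = -8*½ = -4)
b = 38802696256 (b = (-4 - 196980)² = (-196984)² = 38802696256)
-2837730/b = -2837730/38802696256 = -2837730*1/38802696256 = -1418865/19401348128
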